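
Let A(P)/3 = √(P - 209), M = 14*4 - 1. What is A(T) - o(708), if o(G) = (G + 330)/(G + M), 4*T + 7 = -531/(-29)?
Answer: -1038/763 + 3*I*√173391/29 ≈ -1.3604 + 43.076*I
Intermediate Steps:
T = 82/29 (T = -7/4 + (-531/(-29))/4 = -7/4 + (-531*(-1/29))/4 = -7/4 + (¼)*(531/29) = -7/4 + 531/116 = 82/29 ≈ 2.8276)
M = 55 (M = 56 - 1 = 55)
A(P) = 3*√(-209 + P) (A(P) = 3*√(P - 209) = 3*√(-209 + P))
o(G) = (330 + G)/(55 + G) (o(G) = (G + 330)/(G + 55) = (330 + G)/(55 + G))
A(T) - o(708) = 3*√(-209 + 82/29) - (330 + 708)/(55 + 708) = 3*√(-5979/29) - 1038/763 = 3*(I*√173391/29) - 1038/763 = 3*I*√173391/29 - 1*1038/763 = 3*I*√173391/29 - 1038/763 = -1038/763 + 3*I*√173391/29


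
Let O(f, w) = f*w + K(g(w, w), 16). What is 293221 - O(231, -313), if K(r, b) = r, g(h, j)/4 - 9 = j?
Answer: 366740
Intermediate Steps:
g(h, j) = 36 + 4*j
O(f, w) = 36 + 4*w + f*w (O(f, w) = f*w + (36 + 4*w) = 36 + 4*w + f*w)
293221 - O(231, -313) = 293221 - (36 + 4*(-313) + 231*(-313)) = 293221 - (36 - 1252 - 72303) = 293221 - 1*(-73519) = 293221 + 73519 = 366740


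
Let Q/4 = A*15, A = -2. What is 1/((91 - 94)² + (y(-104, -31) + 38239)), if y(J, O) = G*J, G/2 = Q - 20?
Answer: 1/67368 ≈ 1.4844e-5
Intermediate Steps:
Q = -120 (Q = 4*(-2*15) = 4*(-30) = -120)
G = -280 (G = 2*(-120 - 20) = 2*(-140) = -280)
y(J, O) = -280*J
1/((91 - 94)² + (y(-104, -31) + 38239)) = 1/((91 - 94)² + (-280*(-104) + 38239)) = 1/((-3)² + (29120 + 38239)) = 1/(9 + 67359) = 1/67368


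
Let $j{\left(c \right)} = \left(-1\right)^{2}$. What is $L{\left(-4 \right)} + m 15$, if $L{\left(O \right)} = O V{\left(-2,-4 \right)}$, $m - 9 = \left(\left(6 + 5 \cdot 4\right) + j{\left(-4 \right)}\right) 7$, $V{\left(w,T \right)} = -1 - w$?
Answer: $2966$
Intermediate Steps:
$j{\left(c \right)} = 1$
$m = 198$ ($m = 9 + \left(\left(6 + 5 \cdot 4\right) + 1\right) 7 = 9 + \left(\left(6 + 20\right) + 1\right) 7 = 9 + \left(26 + 1\right) 7 = 9 + 27 \cdot 7 = 9 + 189 = 198$)
$L{\left(O \right)} = O$ ($L{\left(O \right)} = O \left(-1 - -2\right) = O \left(-1 + 2\right) = O 1 = O$)
$L{\left(-4 \right)} + m 15 = -4 + 198 \cdot 15 = -4 + 2970 = 2966$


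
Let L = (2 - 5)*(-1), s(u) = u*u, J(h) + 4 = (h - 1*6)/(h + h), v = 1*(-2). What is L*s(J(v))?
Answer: 12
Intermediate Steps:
v = -2
J(h) = -4 + (-6 + h)/(2*h) (J(h) = -4 + (h - 1*6)/(h + h) = -4 + (h - 6)/((2*h)) = -4 + (-6 + h)*(1/(2*h)) = -4 + (-6 + h)/(2*h))
s(u) = u²
L = 3 (L = -3*(-1) = 3)
L*s(J(v)) = 3*(-7/2 - 3/(-2))² = 3*(-7/2 - 3*(-½))² = 3*(-7/2 + 3/2)² = 3*(-2)² = 3*4 = 12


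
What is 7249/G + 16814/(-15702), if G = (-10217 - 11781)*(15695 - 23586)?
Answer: -1459282422827/1362825397518 ≈ -1.0708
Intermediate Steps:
G = 173586218 (G = -21998*(-7891) = 173586218)
7249/G + 16814/(-15702) = 7249/173586218 + 16814/(-15702) = 7249*(1/173586218) + 16814*(-1/15702) = 7249/173586218 - 8407/7851 = -1459282422827/1362825397518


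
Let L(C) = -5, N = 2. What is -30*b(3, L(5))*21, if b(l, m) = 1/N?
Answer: -315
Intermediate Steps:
b(l, m) = 1/2
-30*b(3, L(5))*21 = -30*1/2*21 = -15*21 = -315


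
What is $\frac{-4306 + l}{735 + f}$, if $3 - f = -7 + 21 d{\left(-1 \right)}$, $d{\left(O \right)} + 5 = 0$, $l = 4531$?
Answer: $\frac{9}{34} \approx 0.26471$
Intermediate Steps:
$d{\left(O \right)} = -5$ ($d{\left(O \right)} = -5 + 0 = -5$)
$f = 115$ ($f = 3 - \left(-7 + 21 \left(-5\right)\right) = 3 - \left(-7 - 105\right) = 3 - -112 = 3 + 112 = 115$)
$\frac{-4306 + l}{735 + f} = \frac{-4306 + 4531}{735 + 115} = \frac{225}{850} = 225 \cdot \frac{1}{850} = \frac{9}{34}$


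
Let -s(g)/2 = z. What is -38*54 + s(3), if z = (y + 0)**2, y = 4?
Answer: -2084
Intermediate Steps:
z = 16 (z = (4 + 0)**2 = 4**2 = 16)
s(g) = -32 (s(g) = -2*16 = -32)
-38*54 + s(3) = -38*54 - 32 = -2052 - 32 = -2084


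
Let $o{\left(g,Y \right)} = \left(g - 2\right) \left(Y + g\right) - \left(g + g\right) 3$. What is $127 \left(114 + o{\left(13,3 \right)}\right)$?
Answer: $26924$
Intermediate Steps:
$o{\left(g,Y \right)} = - 6 g + \left(-2 + g\right) \left(Y + g\right)$ ($o{\left(g,Y \right)} = \left(-2 + g\right) \left(Y + g\right) - 2 g 3 = \left(-2 + g\right) \left(Y + g\right) - 6 g = - 6 g + \left(-2 + g\right) \left(Y + g\right)$)
$127 \left(114 + o{\left(13,3 \right)}\right) = 127 \left(114 + \left(13^{2} - 104 - 6 + 3 \cdot 13\right)\right) = 127 \left(114 + \left(169 - 104 - 6 + 39\right)\right) = 127 \left(114 + 98\right) = 127 \cdot 212 = 26924$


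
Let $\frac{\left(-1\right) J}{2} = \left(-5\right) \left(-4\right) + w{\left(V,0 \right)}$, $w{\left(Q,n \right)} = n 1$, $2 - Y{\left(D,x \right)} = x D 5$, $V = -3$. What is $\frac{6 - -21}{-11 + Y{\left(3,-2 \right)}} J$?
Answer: $- \frac{360}{7} \approx -51.429$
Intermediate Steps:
$Y{\left(D,x \right)} = 2 - 5 D x$ ($Y{\left(D,x \right)} = 2 - x D 5 = 2 - D x 5 = 2 - 5 D x$)
$w{\left(Q,n \right)} = n$
$J = -40$ ($J = - 2 \left(\left(-5\right) \left(-4\right) + 0\right) = - 2 \left(20 + 0\right) = \left(-2\right) 20 = -40$)
$\frac{6 - -21}{-11 + Y{\left(3,-2 \right)}} J = \frac{6 - -21}{-11 - \left(-2 + 15 \left(-2\right)\right)} \left(-40\right) = \frac{6 + 21}{-11 + \left(2 + 30\right)} \left(-40\right) = \frac{27}{-11 + 32} \left(-40\right) = \frac{27}{21} \left(-40\right) = 27 \cdot \frac{1}{21} \left(-40\right) = \frac{9}{7} \left(-40\right) = - \frac{360}{7}$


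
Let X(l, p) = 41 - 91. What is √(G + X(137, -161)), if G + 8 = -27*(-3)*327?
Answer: √26429 ≈ 162.57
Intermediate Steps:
X(l, p) = -50
G = 26479 (G = -8 - 27*(-3)*327 = -8 + 81*327 = -8 + 26487 = 26479)
√(G + X(137, -161)) = √(26479 - 50) = √26429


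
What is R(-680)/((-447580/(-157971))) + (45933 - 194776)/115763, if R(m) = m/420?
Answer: -336794473737/181346212390 ≈ -1.8572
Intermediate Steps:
R(m) = m/420 (R(m) = m*(1/420) = m/420)
R(-680)/((-447580/(-157971))) + (45933 - 194776)/115763 = ((1/420)*(-680))/((-447580/(-157971))) + (45933 - 194776)/115763 = -34/(21*((-447580*(-1/157971)))) - 148843*1/115763 = -34/(21*447580/157971) - 148843/115763 = -34/21*157971/447580 - 148843/115763 = -895169/1566530 - 148843/115763 = -336794473737/181346212390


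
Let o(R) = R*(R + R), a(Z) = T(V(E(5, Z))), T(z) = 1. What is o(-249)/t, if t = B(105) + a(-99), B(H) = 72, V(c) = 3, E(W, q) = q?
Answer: 124002/73 ≈ 1698.7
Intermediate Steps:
a(Z) = 1
o(R) = 2*R² (o(R) = R*(2*R) = 2*R²)
t = 73 (t = 72 + 1 = 73)
o(-249)/t = (2*(-249)²)/73 = (2*62001)*(1/73) = 124002*(1/73) = 124002/73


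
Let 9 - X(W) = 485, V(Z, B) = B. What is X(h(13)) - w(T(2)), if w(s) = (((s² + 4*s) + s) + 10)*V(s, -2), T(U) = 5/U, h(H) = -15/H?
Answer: -837/2 ≈ -418.50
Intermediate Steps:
X(W) = -476 (X(W) = 9 - 1*485 = 9 - 485 = -476)
w(s) = -20 - 10*s - 2*s² (w(s) = (((s² + 4*s) + s) + 10)*(-2) = ((s² + 5*s) + 10)*(-2) = (10 + s² + 5*s)*(-2) = -20 - 10*s - 2*s²)
X(h(13)) - w(T(2)) = -476 - (-20 - 50/2 - 2*(5/2)²) = -476 - (-20 - 50/2 - 2*(5*(½))²) = -476 - (-20 - 10*5/2 - 2*(5/2)²) = -476 - (-20 - 25 - 2*25/4) = -476 - (-20 - 25 - 25/2) = -476 - 1*(-115/2) = -476 + 115/2 = -837/2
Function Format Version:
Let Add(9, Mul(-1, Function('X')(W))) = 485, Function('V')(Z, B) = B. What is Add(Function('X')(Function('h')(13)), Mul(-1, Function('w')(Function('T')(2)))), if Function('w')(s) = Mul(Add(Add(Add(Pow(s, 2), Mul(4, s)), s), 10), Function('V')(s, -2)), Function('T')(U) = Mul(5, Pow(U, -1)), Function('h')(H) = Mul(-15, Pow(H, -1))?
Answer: Rational(-837, 2) ≈ -418.50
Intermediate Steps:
Function('X')(W) = -476 (Function('X')(W) = Add(9, Mul(-1, 485)) = Add(9, -485) = -476)
Function('w')(s) = Add(-20, Mul(-10, s), Mul(-2, Pow(s, 2))) (Function('w')(s) = Mul(Add(Add(Add(Pow(s, 2), Mul(4, s)), s), 10), -2) = Mul(Add(Add(Pow(s, 2), Mul(5, s)), 10), -2) = Mul(Add(10, Pow(s, 2), Mul(5, s)), -2) = Add(-20, Mul(-10, s), Mul(-2, Pow(s, 2))))
Add(Function('X')(Function('h')(13)), Mul(-1, Function('w')(Function('T')(2)))) = Add(-476, Mul(-1, Add(-20, Mul(-10, Mul(5, Pow(2, -1))), Mul(-2, Pow(Mul(5, Pow(2, -1)), 2))))) = Add(-476, Mul(-1, Add(-20, Mul(-10, Mul(5, Rational(1, 2))), Mul(-2, Pow(Mul(5, Rational(1, 2)), 2))))) = Add(-476, Mul(-1, Add(-20, Mul(-10, Rational(5, 2)), Mul(-2, Pow(Rational(5, 2), 2))))) = Add(-476, Mul(-1, Add(-20, -25, Mul(-2, Rational(25, 4))))) = Add(-476, Mul(-1, Add(-20, -25, Rational(-25, 2)))) = Add(-476, Mul(-1, Rational(-115, 2))) = Add(-476, Rational(115, 2)) = Rational(-837, 2)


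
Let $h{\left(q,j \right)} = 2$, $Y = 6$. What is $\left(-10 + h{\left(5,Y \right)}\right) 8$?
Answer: $-64$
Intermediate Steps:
$\left(-10 + h{\left(5,Y \right)}\right) 8 = \left(-10 + 2\right) 8 = \left(-8\right) 8 = -64$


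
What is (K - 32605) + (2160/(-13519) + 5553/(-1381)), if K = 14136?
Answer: -344889463558/18669739 ≈ -18473.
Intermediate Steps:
(K - 32605) + (2160/(-13519) + 5553/(-1381)) = (14136 - 32605) + (2160/(-13519) + 5553/(-1381)) = -18469 + (2160*(-1/13519) + 5553*(-1/1381)) = -18469 + (-2160/13519 - 5553/1381) = -18469 - 78053967/18669739 = -344889463558/18669739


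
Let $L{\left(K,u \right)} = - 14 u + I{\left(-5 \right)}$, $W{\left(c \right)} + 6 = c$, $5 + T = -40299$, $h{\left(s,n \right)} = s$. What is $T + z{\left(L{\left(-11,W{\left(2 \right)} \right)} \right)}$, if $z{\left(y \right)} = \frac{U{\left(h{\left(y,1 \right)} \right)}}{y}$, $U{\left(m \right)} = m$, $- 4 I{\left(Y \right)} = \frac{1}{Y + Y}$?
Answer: $-40303$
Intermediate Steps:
$I{\left(Y \right)} = - \frac{1}{8 Y}$ ($I{\left(Y \right)} = - \frac{1}{4 \left(Y + Y\right)} = - \frac{1}{4 \cdot 2 Y} = - \frac{\frac{1}{2} \frac{1}{Y}}{4} = - \frac{1}{8 Y}$)
$T = -40304$ ($T = -5 - 40299 = -40304$)
$W{\left(c \right)} = -6 + c$
$L{\left(K,u \right)} = \frac{1}{40} - 14 u$ ($L{\left(K,u \right)} = - 14 u - \frac{1}{8 \left(-5\right)} = - 14 u - - \frac{1}{40} = - 14 u + \frac{1}{40} = \frac{1}{40} - 14 u$)
$z{\left(y \right)} = 1$ ($z{\left(y \right)} = \frac{y}{y} = 1$)
$T + z{\left(L{\left(-11,W{\left(2 \right)} \right)} \right)} = -40304 + 1 = -40303$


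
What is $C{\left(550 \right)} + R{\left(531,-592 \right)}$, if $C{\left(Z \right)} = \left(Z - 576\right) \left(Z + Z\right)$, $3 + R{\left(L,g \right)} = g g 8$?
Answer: $2775109$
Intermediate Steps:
$R{\left(L,g \right)} = -3 + 8 g^{2}$ ($R{\left(L,g \right)} = -3 + g g 8 = -3 + g^{2} \cdot 8 = -3 + 8 g^{2}$)
$C{\left(Z \right)} = 2 Z \left(-576 + Z\right)$ ($C{\left(Z \right)} = \left(-576 + Z\right) 2 Z = 2 Z \left(-576 + Z\right)$)
$C{\left(550 \right)} + R{\left(531,-592 \right)} = 2 \cdot 550 \left(-576 + 550\right) - \left(3 - 8 \left(-592\right)^{2}\right) = 2 \cdot 550 \left(-26\right) + \left(-3 + 8 \cdot 350464\right) = -28600 + \left(-3 + 2803712\right) = -28600 + 2803709 = 2775109$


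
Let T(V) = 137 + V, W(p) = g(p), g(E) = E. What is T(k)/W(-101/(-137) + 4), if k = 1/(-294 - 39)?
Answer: 6249940/216117 ≈ 28.919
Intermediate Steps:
W(p) = p
k = -1/333 (k = 1/(-333) = -1/333 ≈ -0.0030030)
T(k)/W(-101/(-137) + 4) = (137 - 1/333)/(-101/(-137) + 4) = 45620/(333*(-101*(-1/137) + 4)) = 45620/(333*(101/137 + 4)) = 45620/(333*(649/137)) = (45620/333)*(137/649) = 6249940/216117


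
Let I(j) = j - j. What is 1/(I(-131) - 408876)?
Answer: -1/408876 ≈ -2.4457e-6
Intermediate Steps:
I(j) = 0
1/(I(-131) - 408876) = 1/(0 - 408876) = 1/(-408876) = -1/408876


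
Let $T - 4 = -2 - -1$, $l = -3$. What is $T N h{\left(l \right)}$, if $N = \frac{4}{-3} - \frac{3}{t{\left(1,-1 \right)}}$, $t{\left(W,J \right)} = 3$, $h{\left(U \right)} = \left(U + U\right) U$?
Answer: $-126$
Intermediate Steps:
$h{\left(U \right)} = 2 U^{2}$ ($h{\left(U \right)} = 2 U U = 2 U^{2}$)
$N = - \frac{7}{3}$ ($N = \frac{4}{-3} - \frac{3}{3} = 4 \left(- \frac{1}{3}\right) - 1 = - \frac{4}{3} - 1 = - \frac{7}{3} \approx -2.3333$)
$T = 3$ ($T = 4 - 1 = 3$)
$T N h{\left(l \right)} = 3 \left(- \frac{7}{3}\right) 2 \left(-3\right)^{2} = - 7 \cdot 2 \cdot 9 = \left(-7\right) 18 = -126$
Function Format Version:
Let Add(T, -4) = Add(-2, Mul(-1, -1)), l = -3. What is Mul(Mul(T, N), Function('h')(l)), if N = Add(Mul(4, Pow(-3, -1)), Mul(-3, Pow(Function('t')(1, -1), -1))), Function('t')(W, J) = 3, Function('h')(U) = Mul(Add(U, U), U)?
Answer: -126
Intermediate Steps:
Function('h')(U) = Mul(2, Pow(U, 2)) (Function('h')(U) = Mul(Mul(2, U), U) = Mul(2, Pow(U, 2)))
N = Rational(-7, 3) (N = Add(Mul(4, Pow(-3, -1)), Mul(-3, Pow(3, -1))) = Add(Mul(4, Rational(-1, 3)), Mul(-3, Rational(1, 3))) = Add(Rational(-4, 3), -1) = Rational(-7, 3) ≈ -2.3333)
T = 3 (T = Add(4, Add(-2, Mul(-1, -1))) = Add(4, Add(-2, 1)) = Add(4, -1) = 3)
Mul(Mul(T, N), Function('h')(l)) = Mul(Mul(3, Rational(-7, 3)), Mul(2, Pow(-3, 2))) = Mul(-7, Mul(2, 9)) = Mul(-7, 18) = -126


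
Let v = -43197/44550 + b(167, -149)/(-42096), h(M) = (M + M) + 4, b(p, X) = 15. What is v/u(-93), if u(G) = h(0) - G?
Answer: -9187319/918745200 ≈ -0.0099999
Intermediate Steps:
h(M) = 4 + 2*M (h(M) = 2*M + 4 = 4 + 2*M)
u(G) = 4 - G (u(G) = (4 + 2*0) - G = (4 + 0) - G = 4 - G)
v = -9187319/9471600 (v = -43197/44550 + 15/(-42096) = -43197*1/44550 + 15*(-1/42096) = -1309/1350 - 5/14032 = -9187319/9471600 ≈ -0.96999)
v/u(-93) = -9187319/(9471600*(4 - 1*(-93))) = -9187319/(9471600*(4 + 93)) = -9187319/9471600/97 = -9187319/9471600*1/97 = -9187319/918745200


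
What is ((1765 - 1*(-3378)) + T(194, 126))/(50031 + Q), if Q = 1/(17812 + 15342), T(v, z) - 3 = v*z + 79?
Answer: 983646026/1658727775 ≈ 0.59301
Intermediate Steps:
T(v, z) = 82 + v*z (T(v, z) = 3 + (v*z + 79) = 3 + (79 + v*z) = 82 + v*z)
Q = 1/33154 ≈ 3.0162e-5
((1765 - 1*(-3378)) + T(194, 126))/(50031 + Q) = ((1765 - 1*(-3378)) + (82 + 194*126))/(50031 + 1/33154) = ((1765 + 3378) + (82 + 24444))/(1658727775/33154) = (5143 + 24526)*(33154/1658727775) = 29669*(33154/1658727775) = 983646026/1658727775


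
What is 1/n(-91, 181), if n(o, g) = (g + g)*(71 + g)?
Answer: 1/91224 ≈ 1.0962e-5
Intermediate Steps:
n(o, g) = 2*g*(71 + g) (n(o, g) = (2*g)*(71 + g) = 2*g*(71 + g))
1/n(-91, 181) = 1/(2*181*(71 + 181)) = 1/(2*181*252) = 1/91224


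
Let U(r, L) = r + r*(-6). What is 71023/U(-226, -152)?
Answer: 71023/1130 ≈ 62.852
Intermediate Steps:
U(r, L) = -5*r (U(r, L) = r - 6*r = -5*r)
71023/U(-226, -152) = 71023/((-5*(-226))) = 71023/1130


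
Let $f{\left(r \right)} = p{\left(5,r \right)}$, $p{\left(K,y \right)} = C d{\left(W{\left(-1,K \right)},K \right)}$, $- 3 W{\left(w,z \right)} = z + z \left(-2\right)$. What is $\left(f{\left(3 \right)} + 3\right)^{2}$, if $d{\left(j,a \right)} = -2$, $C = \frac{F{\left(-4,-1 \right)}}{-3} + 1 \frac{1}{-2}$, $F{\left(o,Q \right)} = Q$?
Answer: $\frac{100}{9} \approx 11.111$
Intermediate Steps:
$W{\left(w,z \right)} = \frac{z}{3}$ ($W{\left(w,z \right)} = - \frac{z + z \left(-2\right)}{3} = - \frac{z - 2 z}{3} = - \frac{\left(-1\right) z}{3} = \frac{z}{3}$)
$C = - \frac{1}{6}$ ($C = - \frac{1}{-3} + 1 \frac{1}{-2} = \left(-1\right) \left(- \frac{1}{3}\right) + 1 \left(- \frac{1}{2}\right) = \frac{1}{3} - \frac{1}{2} = - \frac{1}{6} \approx -0.16667$)
$p{\left(K,y \right)} = \frac{1}{3}$ ($p{\left(K,y \right)} = \left(- \frac{1}{6}\right) \left(-2\right) = \frac{1}{3}$)
$f{\left(r \right)} = \frac{1}{3}$
$\left(f{\left(3 \right)} + 3\right)^{2} = \left(\frac{1}{3} + 3\right)^{2} = \left(\frac{10}{3}\right)^{2} = \frac{100}{9}$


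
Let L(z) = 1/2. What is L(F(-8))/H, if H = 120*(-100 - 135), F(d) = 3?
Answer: -1/56400 ≈ -1.7730e-5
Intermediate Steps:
L(z) = ½
H = -28200 (H = 120*(-235) = -28200)
L(F(-8))/H = (½)/(-28200) = (½)*(-1/28200) = -1/56400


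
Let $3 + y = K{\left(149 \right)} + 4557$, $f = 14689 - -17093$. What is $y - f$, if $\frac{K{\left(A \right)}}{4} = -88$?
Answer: $-27580$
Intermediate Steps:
$f = 31782$ ($f = 14689 + 17093 = 31782$)
$K{\left(A \right)} = -352$ ($K{\left(A \right)} = 4 \left(-88\right) = -352$)
$y = 4202$ ($y = -3 + \left(-352 + 4557\right) = -3 + 4205 = 4202$)
$y - f = 4202 - 31782 = -27580$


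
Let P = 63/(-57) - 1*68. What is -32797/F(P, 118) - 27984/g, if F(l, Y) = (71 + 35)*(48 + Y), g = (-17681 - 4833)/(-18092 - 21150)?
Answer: -9661876425973/198078172 ≈ -48778.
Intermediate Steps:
P = -1313/19 (P = 63*(-1/57) - 68 = -21/19 - 68 = -1313/19 ≈ -69.105)
g = 11257/19621 (g = -22514/(-39242) = -22514*(-1/39242) = 11257/19621 ≈ 0.57372)
F(l, Y) = 5088 + 106*Y (F(l, Y) = 106*(48 + Y) = 5088 + 106*Y)
-32797/F(P, 118) - 27984/g = -32797/(5088 + 106*118) - 27984/11257/19621 = -32797/(5088 + 12508) - 27984*19621/11257 = -32797/17596 - 549074064/11257 = -9661876425973/198078172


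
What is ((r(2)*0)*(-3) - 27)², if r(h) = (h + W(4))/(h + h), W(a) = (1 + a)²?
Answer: 729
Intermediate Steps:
r(h) = (25 + h)/(2*h) (r(h) = (h + (1 + 4)²)/(h + h) = (h + 5²)/((2*h)) = (h + 25)*(1/(2*h)) = (25 + h)*(1/(2*h)) = (25 + h)/(2*h))
((r(2)*0)*(-3) - 27)² = ((((½)*(25 + 2)/2)*0)*(-3) - 27)² = ((((½)*(½)*27)*0)*(-3) - 27)² = (((27/4)*0)*(-3) - 27)² = (0*(-3) - 27)² = (0 - 27)² = (-27)² = 729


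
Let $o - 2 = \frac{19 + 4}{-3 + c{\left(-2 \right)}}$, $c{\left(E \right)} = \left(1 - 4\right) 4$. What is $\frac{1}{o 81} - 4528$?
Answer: $- \frac{855787}{189} \approx -4528.0$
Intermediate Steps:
$c{\left(E \right)} = -12$ ($c{\left(E \right)} = \left(-3\right) 4 = -12$)
$o = \frac{7}{15}$ ($o = 2 + \frac{19 + 4}{-3 - 12} = 2 + \frac{23}{-15} = 2 + 23 \left(- \frac{1}{15}\right) = 2 - \frac{23}{15} = \frac{7}{15} \approx 0.46667$)
$\frac{1}{o 81} - 4528 = \frac{1}{\frac{7}{15} \cdot 81} - 4528 = \frac{1}{\frac{189}{5}} - 4528 = \frac{5}{189} - 4528 = - \frac{855787}{189}$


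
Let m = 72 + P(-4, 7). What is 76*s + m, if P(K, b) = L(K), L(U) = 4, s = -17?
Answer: -1216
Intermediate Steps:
P(K, b) = 4
m = 76 (m = 72 + 4 = 76)
76*s + m = 76*(-17) + 76 = -1292 + 76 = -1216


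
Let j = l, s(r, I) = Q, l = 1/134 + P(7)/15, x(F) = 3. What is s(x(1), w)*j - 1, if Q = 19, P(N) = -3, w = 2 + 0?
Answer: -3121/670 ≈ -4.6582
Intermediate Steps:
w = 2
l = -129/670 (l = 1/134 - 3/15 = 1*(1/134) - 3*1/15 = 1/134 - ⅕ = -129/670 ≈ -0.19254)
s(r, I) = 19
j = -129/670 ≈ -0.19254
s(x(1), w)*j - 1 = 19*(-129/670) - 1 = -2451/670 - 1 = -3121/670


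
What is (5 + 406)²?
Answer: 168921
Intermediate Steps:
(5 + 406)² = 411² = 168921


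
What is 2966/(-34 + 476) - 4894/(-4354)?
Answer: 3769278/481117 ≈ 7.8344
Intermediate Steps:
2966/(-34 + 476) - 4894/(-4354) = 2966/442 - 4894*(-1/4354) = 2966*(1/442) + 2447/2177 = 1483/221 + 2447/2177 = 3769278/481117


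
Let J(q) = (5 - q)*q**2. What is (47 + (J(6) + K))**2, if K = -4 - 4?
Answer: 9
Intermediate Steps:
J(q) = q**2*(5 - q)
K = -8
(47 + (J(6) + K))**2 = (47 + (6**2*(5 - 1*6) - 8))**2 = (47 + (36*(5 - 6) - 8))**2 = (47 + (36*(-1) - 8))**2 = (47 + (-36 - 8))**2 = (47 - 44)**2 = 3**2 = 9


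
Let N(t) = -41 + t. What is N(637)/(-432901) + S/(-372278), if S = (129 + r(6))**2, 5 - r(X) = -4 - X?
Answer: -4599256412/80579759239 ≈ -0.057077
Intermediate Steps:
r(X) = 9 + X (r(X) = 5 - (-4 - X) = 5 + (4 + X) = 9 + X)
S = 20736 (S = (129 + (9 + 6))**2 = (129 + 15)**2 = 144**2 = 20736)
N(637)/(-432901) + S/(-372278) = (-41 + 637)/(-432901) + 20736/(-372278) = 596*(-1/432901) + 20736*(-1/372278) = -596/432901 - 10368/186139 = -4599256412/80579759239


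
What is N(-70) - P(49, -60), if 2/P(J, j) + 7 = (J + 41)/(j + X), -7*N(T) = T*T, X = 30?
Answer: -3499/5 ≈ -699.80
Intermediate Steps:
N(T) = -T**2/7 (N(T) = -T*T/7 = -T**2/7)
P(J, j) = 2/(-7 + (41 + J)/(30 + j)) (P(J, j) = 2/(-7 + (J + 41)/(j + 30)) = 2/(-7 + (41 + J)/(30 + j)))
N(-70) - P(49, -60) = -1/7*(-70)**2 - 2*(-30 - 1*(-60))/(169 - 1*49 + 7*(-60)) = -1/7*4900 - 2*(-30 + 60)/(169 - 49 - 420) = -700 - 2*30/(-300) = -700 - 2*(-1)*30/300 = -700 - 1*(-1/5) = -700 + 1/5 = -3499/5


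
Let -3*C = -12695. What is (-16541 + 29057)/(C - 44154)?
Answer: -37548/119767 ≈ -0.31351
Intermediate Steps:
C = 12695/3 (C = -⅓*(-12695) = 12695/3 ≈ 4231.7)
(-16541 + 29057)/(C - 44154) = (-16541 + 29057)/(12695/3 - 44154) = 12516/(-119767/3) = 12516*(-3/119767) = -37548/119767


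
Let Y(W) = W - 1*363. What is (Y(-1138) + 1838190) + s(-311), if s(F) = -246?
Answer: 1836443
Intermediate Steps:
Y(W) = -363 + W (Y(W) = W - 363 = -363 + W)
(Y(-1138) + 1838190) + s(-311) = ((-363 - 1138) + 1838190) - 246 = (-1501 + 1838190) - 246 = 1836689 - 246 = 1836443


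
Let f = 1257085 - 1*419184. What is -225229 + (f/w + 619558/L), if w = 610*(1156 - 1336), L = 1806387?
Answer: -14891218845670229/66113764200 ≈ -2.2524e+5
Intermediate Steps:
w = -109800 (w = 610*(-180) = -109800)
f = 837901 (f = 1257085 - 419184 = 837901)
-225229 + (f/w + 619558/L) = -225229 + (837901/(-109800) + 619558/1806387) = -225229 + (837901*(-1/109800) + 619558*(1/1806387)) = -225229 + (-837901/109800 + 619558/1806387) = -225229 - 481848668429/66113764200 = -14891218845670229/66113764200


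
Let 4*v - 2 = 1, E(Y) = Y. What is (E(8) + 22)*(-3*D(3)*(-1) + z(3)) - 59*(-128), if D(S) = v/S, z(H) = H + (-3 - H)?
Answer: 14969/2 ≈ 7484.5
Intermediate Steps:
v = 3/4 (v = 1/2 + (1/4)*1 = 1/2 + 1/4 = 3/4 ≈ 0.75000)
z(H) = -3
D(S) = 3/(4*S)
(E(8) + 22)*(-3*D(3)*(-1) + z(3)) - 59*(-128) = (8 + 22)*(-9/(4*3)*(-1) - 3) - 59*(-128) = 30*(-9/(4*3)*(-1) - 3) + 7552 = 30*(-3*1/4*(-1) - 3) + 7552 = 30*(-3/4*(-1) - 3) + 7552 = 30*(3/4 - 3) + 7552 = 30*(-9/4) + 7552 = -135/2 + 7552 = 14969/2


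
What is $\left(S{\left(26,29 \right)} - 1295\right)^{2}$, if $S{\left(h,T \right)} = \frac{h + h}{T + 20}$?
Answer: $\frac{4019940409}{2401} \approx 1.6743 \cdot 10^{6}$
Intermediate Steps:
$S{\left(h,T \right)} = \frac{2 h}{20 + T}$
$\left(S{\left(26,29 \right)} - 1295\right)^{2} = \left(2 \cdot 26 \frac{1}{20 + 29} - 1295\right)^{2} = \left(2 \cdot 26 \cdot \frac{1}{49} - 1295\right)^{2} = \left(\frac{52}{49} - 1295\right)^{2} = \left(- \frac{63403}{49}\right)^{2} = \frac{4019940409}{2401}$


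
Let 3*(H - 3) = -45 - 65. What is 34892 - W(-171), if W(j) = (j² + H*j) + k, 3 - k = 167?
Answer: 58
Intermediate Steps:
k = -164 (k = 3 - 1*167 = 3 - 167 = -164)
H = -101/3 (H = 3 + (-45 - 65)/3 = 3 + (⅓)*(-110) = 3 - 110/3 = -101/3 ≈ -33.667)
W(j) = -164 + j² - 101*j/3 (W(j) = (j² - 101*j/3) - 164 = -164 + j² - 101*j/3)
34892 - W(-171) = 34892 - (-164 + (-171)² - 101/3*(-171)) = 34892 - (-164 + 29241 + 5757) = 34892 - 1*34834 = 34892 - 34834 = 58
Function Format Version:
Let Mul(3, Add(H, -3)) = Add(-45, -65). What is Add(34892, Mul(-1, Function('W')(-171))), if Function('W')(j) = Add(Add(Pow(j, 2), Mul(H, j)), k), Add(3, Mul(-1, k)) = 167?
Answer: 58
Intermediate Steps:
k = -164 (k = Add(3, Mul(-1, 167)) = Add(3, -167) = -164)
H = Rational(-101, 3) (H = Add(3, Mul(Rational(1, 3), Add(-45, -65))) = Add(3, Mul(Rational(1, 3), -110)) = Add(3, Rational(-110, 3)) = Rational(-101, 3) ≈ -33.667)
Function('W')(j) = Add(-164, Pow(j, 2), Mul(Rational(-101, 3), j)) (Function('W')(j) = Add(Add(Pow(j, 2), Mul(Rational(-101, 3), j)), -164) = Add(-164, Pow(j, 2), Mul(Rational(-101, 3), j)))
Add(34892, Mul(-1, Function('W')(-171))) = Add(34892, Mul(-1, Add(-164, Pow(-171, 2), Mul(Rational(-101, 3), -171)))) = Add(34892, Mul(-1, Add(-164, 29241, 5757))) = Add(34892, Mul(-1, 34834)) = Add(34892, -34834) = 58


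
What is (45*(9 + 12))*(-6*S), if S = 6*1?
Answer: -34020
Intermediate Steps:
S = 6
(45*(9 + 12))*(-6*S) = (45*(9 + 12))*(-6*6) = (45*21)*(-36) = 945*(-36) = -34020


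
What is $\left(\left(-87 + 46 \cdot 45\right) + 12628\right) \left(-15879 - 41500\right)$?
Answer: $-838364569$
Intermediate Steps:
$\left(\left(-87 + 46 \cdot 45\right) + 12628\right) \left(-15879 - 41500\right) = \left(\left(-87 + 2070\right) + 12628\right) \left(-57379\right) = \left(1983 + 12628\right) \left(-57379\right) = 14611 \left(-57379\right) = -838364569$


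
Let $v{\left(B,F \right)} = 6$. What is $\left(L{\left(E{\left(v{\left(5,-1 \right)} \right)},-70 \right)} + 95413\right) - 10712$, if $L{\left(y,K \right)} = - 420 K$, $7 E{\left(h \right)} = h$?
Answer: $114101$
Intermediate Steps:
$E{\left(h \right)} = \frac{h}{7}$
$\left(L{\left(E{\left(v{\left(5,-1 \right)} \right)},-70 \right)} + 95413\right) - 10712 = \left(\left(-420\right) \left(-70\right) + 95413\right) - 10712 = \left(29400 + 95413\right) - 10712 = 124813 - 10712 = 114101$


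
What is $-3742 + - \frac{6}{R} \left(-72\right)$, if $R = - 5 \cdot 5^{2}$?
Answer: $- \frac{468182}{125} \approx -3745.5$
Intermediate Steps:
$R = -125$ ($R = \left(-5\right) 25 = -125$)
$-3742 + - \frac{6}{R} \left(-72\right) = -3742 + - \frac{6}{-125} \left(-72\right) = -3742 + \left(-6\right) \left(- \frac{1}{125}\right) \left(-72\right) = -3742 + \frac{6}{125} \left(-72\right) = -3742 - \frac{432}{125} = - \frac{468182}{125}$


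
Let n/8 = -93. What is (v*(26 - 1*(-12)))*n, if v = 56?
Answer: -1583232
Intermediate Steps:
n = -744 (n = 8*(-93) = -744)
(v*(26 - 1*(-12)))*n = (56*(26 - 1*(-12)))*(-744) = (56*(26 + 12))*(-744) = (56*38)*(-744) = 2128*(-744) = -1583232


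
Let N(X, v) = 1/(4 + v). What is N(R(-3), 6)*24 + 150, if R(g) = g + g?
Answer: 762/5 ≈ 152.40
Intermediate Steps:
R(g) = 2*g
N(R(-3), 6)*24 + 150 = 24/(4 + 6) + 150 = 24/10 + 150 = (1/10)*24 + 150 = 12/5 + 150 = 762/5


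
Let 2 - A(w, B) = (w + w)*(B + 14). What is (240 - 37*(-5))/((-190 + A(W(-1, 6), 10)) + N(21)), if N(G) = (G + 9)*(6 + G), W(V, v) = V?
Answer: 85/134 ≈ 0.63433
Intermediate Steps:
A(w, B) = 2 - 2*w*(14 + B) (A(w, B) = 2 - (w + w)*(B + 14) = 2 - 2*w*(14 + B))
N(G) = (6 + G)*(9 + G) (N(G) = (9 + G)*(6 + G) = (6 + G)*(9 + G))
(240 - 37*(-5))/((-190 + A(W(-1, 6), 10)) + N(21)) = (240 - 37*(-5))/((-190 + (2 - 28*(-1) - 2*10*(-1))) + (54 + 21² + 15*21)) = (240 + 185)/((-190 + (2 + 28 + 20)) + (54 + 441 + 315)) = 425/((-190 + 50) + 810) = 425/(-140 + 810) = 425/670 = 425*(1/670) = 85/134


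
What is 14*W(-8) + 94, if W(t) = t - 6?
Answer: -102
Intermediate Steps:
W(t) = -6 + t
14*W(-8) + 94 = 14*(-6 - 8) + 94 = 14*(-14) + 94 = -196 + 94 = -102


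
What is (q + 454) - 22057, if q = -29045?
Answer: -50648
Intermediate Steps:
(q + 454) - 22057 = (-29045 + 454) - 22057 = -28591 - 22057 = -50648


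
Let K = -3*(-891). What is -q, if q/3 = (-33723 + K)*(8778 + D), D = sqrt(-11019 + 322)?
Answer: 817670700 + 93150*I*sqrt(10697) ≈ 8.1767e+8 + 9.6342e+6*I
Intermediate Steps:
D = I*sqrt(10697) (D = sqrt(-10697) = I*sqrt(10697) ≈ 103.43*I)
K = 2673
q = -817670700 - 93150*I*sqrt(10697) (q = 3*((-33723 + 2673)*(8778 + I*sqrt(10697))) = 3*(-31050*(8778 + I*sqrt(10697))) = 3*(-272556900 - 31050*I*sqrt(10697)) = -817670700 - 93150*I*sqrt(10697) ≈ -8.1767e+8 - 9.6342e+6*I)
-q = -(-817670700 - 93150*I*sqrt(10697)) = 817670700 + 93150*I*sqrt(10697)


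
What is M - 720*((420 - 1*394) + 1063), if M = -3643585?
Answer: -4427665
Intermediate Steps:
M - 720*((420 - 1*394) + 1063) = -3643585 - 720*((420 - 1*394) + 1063) = -3643585 - 720*((420 - 394) + 1063) = -3643585 - 720*(26 + 1063) = -3643585 - 720*1089 = -3643585 - 784080 = -4427665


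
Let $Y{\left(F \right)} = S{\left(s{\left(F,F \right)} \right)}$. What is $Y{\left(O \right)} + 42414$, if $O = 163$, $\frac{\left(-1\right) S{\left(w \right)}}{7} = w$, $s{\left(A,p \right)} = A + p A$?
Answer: $-144710$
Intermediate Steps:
$s{\left(A,p \right)} = A + A p$
$S{\left(w \right)} = - 7 w$
$Y{\left(F \right)} = - 7 F \left(1 + F\right)$
$Y{\left(O \right)} + 42414 = \left(-7\right) 163 \left(1 + 163\right) + 42414 = \left(-7\right) 163 \cdot 164 + 42414 = -187124 + 42414 = -144710$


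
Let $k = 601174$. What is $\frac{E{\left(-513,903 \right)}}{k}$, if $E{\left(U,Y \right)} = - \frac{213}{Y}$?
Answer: $- \frac{71}{180953374} \approx -3.9237 \cdot 10^{-7}$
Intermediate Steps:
$\frac{E{\left(-513,903 \right)}}{k} = \frac{\left(-213\right) \frac{1}{903}}{601174} = \left(-213\right) \frac{1}{903} \cdot \frac{1}{601174} = \left(- \frac{71}{301}\right) \frac{1}{601174} = - \frac{71}{180953374}$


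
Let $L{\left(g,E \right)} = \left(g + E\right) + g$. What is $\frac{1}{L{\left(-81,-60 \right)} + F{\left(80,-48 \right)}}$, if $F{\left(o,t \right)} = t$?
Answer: $- \frac{1}{270} \approx -0.0037037$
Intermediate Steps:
$L{\left(g,E \right)} = E + 2 g$ ($L{\left(g,E \right)} = \left(E + g\right) + g = E + 2 g$)
$\frac{1}{L{\left(-81,-60 \right)} + F{\left(80,-48 \right)}} = \frac{1}{\left(-60 + 2 \left(-81\right)\right) - 48} = \frac{1}{\left(-60 - 162\right) - 48} = \frac{1}{-222 - 48} = \frac{1}{-270} = - \frac{1}{270}$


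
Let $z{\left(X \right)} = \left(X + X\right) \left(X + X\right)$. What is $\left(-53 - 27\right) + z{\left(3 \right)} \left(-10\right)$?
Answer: $-440$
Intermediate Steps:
$z{\left(X \right)} = 4 X^{2}$ ($z{\left(X \right)} = 2 X 2 X = 4 X^{2}$)
$\left(-53 - 27\right) + z{\left(3 \right)} \left(-10\right) = \left(-53 - 27\right) + 4 \cdot 3^{2} \left(-10\right) = \left(-53 - 27\right) + 4 \cdot 9 \left(-10\right) = -80 + 36 \left(-10\right) = -80 - 360 = -440$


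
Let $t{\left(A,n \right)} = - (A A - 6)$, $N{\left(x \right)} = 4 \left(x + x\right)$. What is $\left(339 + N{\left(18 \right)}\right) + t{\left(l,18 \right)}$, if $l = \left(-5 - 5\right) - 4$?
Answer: $293$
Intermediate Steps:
$N{\left(x \right)} = 8 x$ ($N{\left(x \right)} = 4 \cdot 2 x = 8 x$)
$l = -14$ ($l = -10 - 4 = -14$)
$t{\left(A,n \right)} = 6 - A^{2}$ ($t{\left(A,n \right)} = - (A^{2} - 6) = - (-6 + A^{2}) = 6 - A^{2}$)
$\left(339 + N{\left(18 \right)}\right) + t{\left(l,18 \right)} = \left(339 + 8 \cdot 18\right) + \left(6 - \left(-14\right)^{2}\right) = \left(339 + 144\right) + \left(6 - 196\right) = 483 + \left(6 - 196\right) = 483 - 190 = 293$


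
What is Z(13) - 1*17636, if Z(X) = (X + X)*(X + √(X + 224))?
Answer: -17298 + 26*√237 ≈ -16898.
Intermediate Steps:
Z(X) = 2*X*(X + √(224 + X)) (Z(X) = (2*X)*(X + √(224 + X)) = 2*X*(X + √(224 + X)))
Z(13) - 1*17636 = 2*13*(13 + √(224 + 13)) - 1*17636 = 2*13*(13 + √237) - 17636 = (338 + 26*√237) - 17636 = -17298 + 26*√237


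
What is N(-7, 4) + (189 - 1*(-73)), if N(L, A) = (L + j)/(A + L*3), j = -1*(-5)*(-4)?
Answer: 4481/17 ≈ 263.59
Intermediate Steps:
j = -20 (j = 5*(-4) = -20)
N(L, A) = (-20 + L)/(A + 3*L) (N(L, A) = (L - 20)/(A + L*3) = (-20 + L)/(A + 3*L))
N(-7, 4) + (189 - 1*(-73)) = (-20 - 7)/(4 + 3*(-7)) + (189 - 1*(-73)) = -27/(4 - 21) + (189 + 73) = -27/(-17) + 262 = -1/17*(-27) + 262 = 27/17 + 262 = 4481/17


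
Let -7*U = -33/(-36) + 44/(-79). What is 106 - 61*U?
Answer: 724217/6636 ≈ 109.13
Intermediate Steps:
U = -341/6636 (U = -(-33/(-36) + 44/(-79))/7 = -(-33*(-1/36) + 44*(-1/79))/7 = -(11/12 - 44/79)/7 = -⅐*341/948 = -341/6636 ≈ -0.051386)
106 - 61*U = 106 - 61*(-341/6636) = 106 + 20801/6636 = 724217/6636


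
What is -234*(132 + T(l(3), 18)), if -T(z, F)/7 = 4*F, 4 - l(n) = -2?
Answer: 87048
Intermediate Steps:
l(n) = 6 (l(n) = 4 - 1*(-2) = 4 + 2 = 6)
T(z, F) = -28*F
-234*(132 + T(l(3), 18)) = -234*(132 - 28*18) = -234*(132 - 504) = -234*(-372) = 87048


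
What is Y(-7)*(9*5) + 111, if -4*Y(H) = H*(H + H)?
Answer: -1983/2 ≈ -991.50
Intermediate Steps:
Y(H) = -H**2/2 (Y(H) = -H*(H + H)/4 = -H*2*H/4 = -H**2/2)
Y(-7)*(9*5) + 111 = (-1/2*(-7)**2)*(9*5) + 111 = -1/2*49*45 + 111 = -49/2*45 + 111 = -2205/2 + 111 = -1983/2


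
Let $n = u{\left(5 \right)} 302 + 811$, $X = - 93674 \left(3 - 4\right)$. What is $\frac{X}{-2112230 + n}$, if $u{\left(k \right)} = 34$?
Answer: $- \frac{93674}{2101151} \approx -0.044582$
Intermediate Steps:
$X = 93674$ ($X = \left(-93674\right) \left(-1\right) = 93674$)
$n = 11079$ ($n = 34 \cdot 302 + 811 = 10268 + 811 = 11079$)
$\frac{X}{-2112230 + n} = \frac{93674}{-2112230 + 11079} = \frac{93674}{-2101151} = 93674 \left(- \frac{1}{2101151}\right) = - \frac{93674}{2101151}$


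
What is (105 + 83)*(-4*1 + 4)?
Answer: 0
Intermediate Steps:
(105 + 83)*(-4*1 + 4) = 188*(-4 + 4) = 188*0 = 0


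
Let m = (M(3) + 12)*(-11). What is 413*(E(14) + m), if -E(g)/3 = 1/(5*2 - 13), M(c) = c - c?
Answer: -54103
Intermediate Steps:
M(c) = 0
m = -132 (m = (0 + 12)*(-11) = 12*(-11) = -132)
E(g) = 1 (E(g) = -3/(5*2 - 13) = -3/(10 - 13) = -3/(-3) = -3*(-1/3) = 1)
413*(E(14) + m) = 413*(1 - 132) = 413*(-131) = -54103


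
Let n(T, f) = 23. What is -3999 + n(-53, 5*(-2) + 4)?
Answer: -3976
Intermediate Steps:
-3999 + n(-53, 5*(-2) + 4) = -3999 + 23 = -3976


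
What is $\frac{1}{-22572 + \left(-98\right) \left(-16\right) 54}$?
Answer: $\frac{1}{62100} \approx 1.6103 \cdot 10^{-5}$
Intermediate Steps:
$\frac{1}{-22572 + \left(-98\right) \left(-16\right) 54} = \frac{1}{-22572 + 1568 \cdot 54} = \frac{1}{-22572 + 84672} = \frac{1}{62100}$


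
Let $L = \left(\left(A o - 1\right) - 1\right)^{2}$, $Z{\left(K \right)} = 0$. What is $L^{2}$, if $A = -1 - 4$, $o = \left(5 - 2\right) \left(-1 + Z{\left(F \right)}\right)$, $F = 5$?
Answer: $28561$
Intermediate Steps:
$o = -3$ ($o = \left(5 - 2\right) \left(-1 + 0\right) = 3 \left(-1\right) = -3$)
$A = -5$
$L = 169$ ($L = \left(\left(\left(-5\right) \left(-3\right) - 1\right) - 1\right)^{2} = \left(\left(15 - 1\right) - 1\right)^{2} = \left(14 - 1\right)^{2} = 13^{2} = 169$)
$L^{2} = 169^{2} = 28561$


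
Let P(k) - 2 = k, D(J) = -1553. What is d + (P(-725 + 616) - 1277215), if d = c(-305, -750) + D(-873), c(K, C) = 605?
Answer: -1278270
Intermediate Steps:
P(k) = 2 + k
d = -948 (d = 605 - 1553 = -948)
d + (P(-725 + 616) - 1277215) = -948 + ((2 + (-725 + 616)) - 1277215) = -948 + ((2 - 109) - 1277215) = -948 + (-107 - 1277215) = -948 - 1277322 = -1278270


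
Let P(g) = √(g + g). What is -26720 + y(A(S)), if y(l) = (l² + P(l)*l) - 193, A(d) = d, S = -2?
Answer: -26909 - 4*I ≈ -26909.0 - 4.0*I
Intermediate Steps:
P(g) = √2*√g (P(g) = √(2*g) = √2*√g)
y(l) = -193 + l² + √2*l^(3/2) (y(l) = (l² + (√2*√l)*l) - 193 = (l² + √2*l^(3/2)) - 193 = -193 + l² + √2*l^(3/2))
-26720 + y(A(S)) = -26720 + (-193 + (-2)² + √2*(-2)^(3/2)) = -26720 + (-193 + 4 + √2*(-2*I*√2)) = -26720 + (-193 + 4 - 4*I) = -26720 + (-189 - 4*I) = -26909 - 4*I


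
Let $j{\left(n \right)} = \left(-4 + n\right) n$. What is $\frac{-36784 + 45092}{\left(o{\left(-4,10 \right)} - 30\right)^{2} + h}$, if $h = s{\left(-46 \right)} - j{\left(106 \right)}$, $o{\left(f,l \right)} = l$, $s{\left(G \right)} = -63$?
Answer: $- \frac{8308}{10475} \approx -0.79313$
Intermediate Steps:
$j{\left(n \right)} = n \left(-4 + n\right)$
$h = -10875$ ($h = -63 - 106 \left(-4 + 106\right) = -63 - 106 \cdot 102 = -63 - 10812 = -10875$)
$\frac{-36784 + 45092}{\left(o{\left(-4,10 \right)} - 30\right)^{2} + h} = \frac{-36784 + 45092}{\left(10 - 30\right)^{2} - 10875} = \frac{8308}{\left(-20\right)^{2} - 10875} = \frac{8308}{400 - 10875} = \frac{8308}{-10475} = 8308 \left(- \frac{1}{10475}\right) = - \frac{8308}{10475}$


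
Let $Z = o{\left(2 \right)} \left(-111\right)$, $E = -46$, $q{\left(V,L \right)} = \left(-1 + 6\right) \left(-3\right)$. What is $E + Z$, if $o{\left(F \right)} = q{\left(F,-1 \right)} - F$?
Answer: $1841$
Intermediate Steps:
$q{\left(V,L \right)} = -15$ ($q{\left(V,L \right)} = 5 \left(-3\right) = -15$)
$o{\left(F \right)} = -15 - F$
$Z = 1887$ ($Z = \left(-15 - 2\right) \left(-111\right) = \left(-17\right) \left(-111\right) = 1887$)
$E + Z = -46 + 1887 = 1841$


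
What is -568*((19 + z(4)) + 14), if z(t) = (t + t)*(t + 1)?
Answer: -41464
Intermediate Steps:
z(t) = 2*t*(1 + t) (z(t) = (2*t)*(1 + t) = 2*t*(1 + t))
-568*((19 + z(4)) + 14) = -568*((19 + 2*4*(1 + 4)) + 14) = -568*((19 + 2*4*5) + 14) = -568*((19 + 40) + 14) = -568*(59 + 14) = -568*73 = -41464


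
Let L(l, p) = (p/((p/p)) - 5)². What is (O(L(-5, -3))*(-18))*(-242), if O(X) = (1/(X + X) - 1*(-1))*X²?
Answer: 17981568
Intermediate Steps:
L(l, p) = (-5 + p)² (L(l, p) = (p/1 - 5)² = (p*1 - 5)² = (p - 5)² = (-5 + p)²)
O(X) = X²*(1 + 1/(2*X)) (O(X) = (1/(2*X) + 1)*X² = (1 + 1/(2*X))*X² = X²*(1 + 1/(2*X)))
(O(L(-5, -3))*(-18))*(-242) = (((-5 - 3)²*(½ + (-5 - 3)²))*(-18))*(-242) = (((-8)²*(½ + (-8)²))*(-18))*(-242) = ((64*(½ + 64))*(-18))*(-242) = ((64*(129/2))*(-18))*(-242) = (4128*(-18))*(-242) = -74304*(-242) = 17981568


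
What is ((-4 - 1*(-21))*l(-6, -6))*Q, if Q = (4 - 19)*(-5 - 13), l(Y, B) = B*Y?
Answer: 165240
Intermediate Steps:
Q = 270 (Q = -15*(-18) = 270)
((-4 - 1*(-21))*l(-6, -6))*Q = ((-4 - 1*(-21))*(-6*(-6)))*270 = ((-4 + 21)*36)*270 = (17*36)*270 = 612*270 = 165240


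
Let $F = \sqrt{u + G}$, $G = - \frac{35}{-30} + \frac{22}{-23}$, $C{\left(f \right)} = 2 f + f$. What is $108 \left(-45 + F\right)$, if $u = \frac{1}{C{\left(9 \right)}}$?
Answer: $-4860 + \frac{6 \sqrt{42366}}{23} \approx -4806.3$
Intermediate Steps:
$C{\left(f \right)} = 3 f$
$u = \frac{1}{27}$ ($u = \frac{1}{3 \cdot 9} = \frac{1}{27} \approx 0.037037$)
$G = \frac{29}{138}$ ($G = \left(-35\right) \left(- \frac{1}{30}\right) + 22 \left(- \frac{1}{23}\right) = \frac{7}{6} - \frac{22}{23} = \frac{29}{138} \approx 0.21014$)
$F = \frac{\sqrt{42366}}{414}$ ($F = \sqrt{\frac{1}{27} + \frac{29}{138}} = \sqrt{\frac{307}{1242}} = \frac{\sqrt{42366}}{414} \approx 0.49717$)
$108 \left(-45 + F\right) = 108 \left(-45 + \frac{\sqrt{42366}}{414}\right) = -4860 + \frac{6 \sqrt{42366}}{23}$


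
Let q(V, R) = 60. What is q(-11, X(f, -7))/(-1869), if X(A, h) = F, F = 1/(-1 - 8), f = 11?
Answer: -20/623 ≈ -0.032103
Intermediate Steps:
F = -⅑ (F = 1/(-9) = -⅑ ≈ -0.11111)
X(A, h) = -⅑
q(-11, X(f, -7))/(-1869) = 60/(-1869) = 60*(-1/1869) = -20/623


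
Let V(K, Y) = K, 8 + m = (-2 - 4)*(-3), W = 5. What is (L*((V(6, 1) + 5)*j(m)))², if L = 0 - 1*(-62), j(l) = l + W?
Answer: 104652900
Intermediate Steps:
m = 10 (m = -8 + (-2 - 4)*(-3) = -8 - 6*(-3) = -8 + 18 = 10)
j(l) = 5 + l (j(l) = l + 5 = 5 + l)
L = 62 (L = 0 + 62 = 62)
(L*((V(6, 1) + 5)*j(m)))² = (62*((6 + 5)*(5 + 10)))² = (62*(11*15))² = (62*165)² = 10230² = 104652900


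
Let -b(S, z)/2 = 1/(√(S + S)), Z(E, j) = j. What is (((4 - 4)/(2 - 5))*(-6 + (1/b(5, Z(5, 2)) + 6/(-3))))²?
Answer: 0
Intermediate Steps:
b(S, z) = -√2/√S (b(S, z) = -2/√(S + S) = -2*√2/(2*√S) = -√2/√S)
(((4 - 4)/(2 - 5))*(-6 + (1/b(5, Z(5, 2)) + 6/(-3))))² = (((4 - 4)/(2 - 5))*(-6 + (1/(-√2/√5) + 6/(-3))))² = ((0/(-3))*(-6 + (1/(-√2*√5/5) + 6*(-⅓))))² = ((0*(-⅓))*(-6 + (1/(-√10/5) - 2)))² = (0*(-6 + (1*(-√10/2) - 2)))² = (0*(-6 + (-√10/2 - 2)))² = (0*(-6 + (-2 - √10/2)))² = (0*(-8 - √10/2))² = 0² = 0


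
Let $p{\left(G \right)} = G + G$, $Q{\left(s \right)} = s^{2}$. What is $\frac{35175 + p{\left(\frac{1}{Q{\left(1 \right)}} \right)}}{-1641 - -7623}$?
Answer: $\frac{35177}{5982} \approx 5.8805$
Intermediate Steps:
$p{\left(G \right)} = 2 G$
$\frac{35175 + p{\left(\frac{1}{Q{\left(1 \right)}} \right)}}{-1641 - -7623} = \frac{35175 + \frac{2}{1^{2}}}{-1641 - -7623} = \frac{35175 + \frac{2}{1}}{-1641 + 7623} = \frac{35175 + 2 \cdot 1}{5982} = \left(35175 + 2\right) \frac{1}{5982} = 35177 \cdot \frac{1}{5982} = \frac{35177}{5982}$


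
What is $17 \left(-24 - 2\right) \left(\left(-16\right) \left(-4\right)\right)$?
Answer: $-28288$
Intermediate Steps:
$17 \left(-24 - 2\right) \left(\left(-16\right) \left(-4\right)\right) = 17 \left(-26\right) 64 = \left(-442\right) 64 = -28288$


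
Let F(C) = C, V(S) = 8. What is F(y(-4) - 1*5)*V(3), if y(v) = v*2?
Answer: -104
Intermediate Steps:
y(v) = 2*v
F(y(-4) - 1*5)*V(3) = (2*(-4) - 1*5)*8 = (-8 - 5)*8 = -13*8 = -104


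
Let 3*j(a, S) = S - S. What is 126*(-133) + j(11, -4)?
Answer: -16758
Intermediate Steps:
j(a, S) = 0 (j(a, S) = (S - S)/3 = (⅓)*0 = 0)
126*(-133) + j(11, -4) = 126*(-133) + 0 = -16758 + 0 = -16758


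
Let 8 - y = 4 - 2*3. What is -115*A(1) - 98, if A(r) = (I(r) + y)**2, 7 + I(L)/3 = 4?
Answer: -213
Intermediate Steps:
I(L) = -9 (I(L) = -21 + 3*4 = -21 + 12 = -9)
y = 10 (y = 8 - (4 - 2*3) = 8 - (4 - 6) = 8 - 1*(-2) = 8 + 2 = 10)
A(r) = 1 (A(r) = (-9 + 10)**2 = 1**2 = 1)
-115*A(1) - 98 = -115*1 - 98 = -115 - 98 = -213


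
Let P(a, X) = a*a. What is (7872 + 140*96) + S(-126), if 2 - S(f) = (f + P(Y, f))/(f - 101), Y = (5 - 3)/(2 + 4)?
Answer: 43543369/2043 ≈ 21313.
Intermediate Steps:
Y = ⅓ (Y = 2/6 = 2*(⅙) = ⅓ ≈ 0.33333)
P(a, X) = a²
S(f) = 2 - (⅑ + f)/(-101 + f) (S(f) = 2 - (f + (⅓)²)/(f - 101) = 2 - (f + ⅑)/(-101 + f) = 2 - (⅑ + f)/(-101 + f))
(7872 + 140*96) + S(-126) = (7872 + 140*96) + (-1819/9 - 126)/(-101 - 126) = (7872 + 13440) - 2953/9/(-227) = 21312 - 1/227*(-2953/9) = 21312 + 2953/2043 = 43543369/2043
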